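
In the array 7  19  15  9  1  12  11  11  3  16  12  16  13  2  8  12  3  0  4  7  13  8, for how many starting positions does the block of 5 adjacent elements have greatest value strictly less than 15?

7 19 15 9 1 → max 19
19 15 9 1 12 → max 19
15 9 1 12 11 → max 15
9 1 12 11 11 → max 12  < 15 ✓
1 12 11 11 3 → max 12  < 15 ✓
12 11 11 3 16 → max 16
11 11 3 16 12 → max 16
11 3 16 12 16 → max 16
3 16 12 16 13 → max 16
16 12 16 13 2 → max 16
12 16 13 2 8 → max 16
16 13 2 8 12 → max 16
13 2 8 12 3 → max 13  < 15 ✓
2 8 12 3 0 → max 12  < 15 ✓
8 12 3 0 4 → max 12  < 15 ✓
12 3 0 4 7 → max 12  < 15 ✓
3 0 4 7 13 → max 13  < 15 ✓
0 4 7 13 8 → max 13  < 15 ✓
8 windows satisfy the condition.

8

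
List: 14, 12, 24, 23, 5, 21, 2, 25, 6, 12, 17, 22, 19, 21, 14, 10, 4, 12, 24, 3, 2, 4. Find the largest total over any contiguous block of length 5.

Window sums for each of the 18 positions:
(14, 12, 24, 23, 5) → sum 78
(12, 24, 23, 5, 21) → sum 85
(24, 23, 5, 21, 2) → sum 75
(23, 5, 21, 2, 25) → sum 76
(5, 21, 2, 25, 6) → sum 59
(21, 2, 25, 6, 12) → sum 66
(2, 25, 6, 12, 17) → sum 62
(25, 6, 12, 17, 22) → sum 82
(6, 12, 17, 22, 19) → sum 76
(12, 17, 22, 19, 21) → sum 91
(17, 22, 19, 21, 14) → sum 93
(22, 19, 21, 14, 10) → sum 86
(19, 21, 14, 10, 4) → sum 68
(21, 14, 10, 4, 12) → sum 61
(14, 10, 4, 12, 24) → sum 64
(10, 4, 12, 24, 3) → sum 53
(4, 12, 24, 3, 2) → sum 45
(12, 24, 3, 2, 4) → sum 45
Largest of these is 93.

93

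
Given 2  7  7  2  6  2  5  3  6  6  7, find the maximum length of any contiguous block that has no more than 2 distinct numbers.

add 2: window [2] (1 distinct), len 1
add 7: window [2, 7] (2 distinct), len 2
add 7: window [2, 7, 7] (2 distinct), len 3
add 2: window [2, 7, 7, 2] (2 distinct), len 4
add 6: window [2, 6] (2 distinct), len 2
add 2: window [2, 6, 2] (2 distinct), len 3
add 5: window [2, 5] (2 distinct), len 2
add 3: window [5, 3] (2 distinct), len 2
add 6: window [3, 6] (2 distinct), len 2
add 6: window [3, 6, 6] (2 distinct), len 3
add 7: window [6, 6, 7] (2 distinct), len 3
Longest length with ≤2 distinct: 4.

4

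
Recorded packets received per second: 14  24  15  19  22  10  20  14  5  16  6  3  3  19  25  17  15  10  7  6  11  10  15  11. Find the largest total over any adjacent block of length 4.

Window sums for each of the 21 positions:
14 24 15 19 → sum 72
24 15 19 22 → sum 80
15 19 22 10 → sum 66
19 22 10 20 → sum 71
22 10 20 14 → sum 66
10 20 14 5 → sum 49
20 14 5 16 → sum 55
14 5 16 6 → sum 41
5 16 6 3 → sum 30
16 6 3 3 → sum 28
6 3 3 19 → sum 31
3 3 19 25 → sum 50
3 19 25 17 → sum 64
19 25 17 15 → sum 76
25 17 15 10 → sum 67
17 15 10 7 → sum 49
15 10 7 6 → sum 38
10 7 6 11 → sum 34
7 6 11 10 → sum 34
6 11 10 15 → sum 42
11 10 15 11 → sum 47
Largest of these is 80.

80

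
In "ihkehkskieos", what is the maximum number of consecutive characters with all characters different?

5

add i: [i] len 1
add h: [i, h] len 2
add k: [i, h, k] len 3
add e: [i, h, k, e] len 4
add h (repeat h, move left end past it): [k, e, h] len 3
add k (repeat k, move left end past it): [e, h, k] len 3
add s: [e, h, k, s] len 4
add k (repeat k, move left end past it): [s, k] len 2
add i: [s, k, i] len 3
add e: [s, k, i, e] len 4
add o: [s, k, i, e, o] len 5
add s (repeat s, move left end past it): [k, i, e, o, s] len 5
Longest all-distinct length: 5.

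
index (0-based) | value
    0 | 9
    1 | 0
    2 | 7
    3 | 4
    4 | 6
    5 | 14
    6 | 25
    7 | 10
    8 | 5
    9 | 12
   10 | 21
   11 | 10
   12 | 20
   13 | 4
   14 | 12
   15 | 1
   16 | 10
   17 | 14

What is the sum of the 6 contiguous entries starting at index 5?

87

Elements at indices 5..10: 14, 25, 10, 5, 12, 21
sum(14, 25, 10, 5, 12, 21) = 87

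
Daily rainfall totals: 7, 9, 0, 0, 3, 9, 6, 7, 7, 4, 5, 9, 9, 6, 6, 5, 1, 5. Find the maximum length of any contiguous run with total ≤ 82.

16

[7] sum 7 len 1
[7, 9] sum 16 len 2
[7, 9, 0] sum 16 len 3
[7, 9, 0, 0] sum 16 len 4
[7, 9, 0, 0, 3] sum 19 len 5
[7, 9, 0, 0, 3, 9] sum 28 len 6
[7, 9, 0, 0, 3, 9, 6] sum 34 len 7
[7, 9, 0, 0, 3, 9, 6, 7] sum 41 len 8
[7, 9, 0, 0, 3, 9, 6, 7, 7] sum 48 len 9
[7, 9, 0, 0, 3, 9, 6, 7, 7, 4] sum 52 len 10
[7, 9, 0, 0, 3, 9, 6, 7, 7, 4, 5] sum 57 len 11
[7, 9, 0, 0, 3, 9, 6, 7, 7, 4, 5, 9] sum 66 len 12
[7, 9, 0, 0, 3, 9, 6, 7, 7, 4, 5, 9, 9] sum 75 len 13
[7, 9, 0, 0, 3, 9, 6, 7, 7, 4, 5, 9, 9, 6] sum 81 len 14
[9, 0, 0, 3, 9, 6, 7, 7, 4, 5, 9, 9, 6, 6] sum 80 len 14
[0, 0, 3, 9, 6, 7, 7, 4, 5, 9, 9, 6, 6, 5] sum 76 len 14
[0, 0, 3, 9, 6, 7, 7, 4, 5, 9, 9, 6, 6, 5, 1] sum 77 len 15
[0, 0, 3, 9, 6, 7, 7, 4, 5, 9, 9, 6, 6, 5, 1, 5] sum 82 len 16
Longest length seen: 16.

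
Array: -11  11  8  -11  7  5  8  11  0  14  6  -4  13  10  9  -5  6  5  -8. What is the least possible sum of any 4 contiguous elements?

(-11, 11, 8, -11) → sum -3
(11, 8, -11, 7) → sum 15
(8, -11, 7, 5) → sum 9
(-11, 7, 5, 8) → sum 9
(7, 5, 8, 11) → sum 31
(5, 8, 11, 0) → sum 24
(8, 11, 0, 14) → sum 33
(11, 0, 14, 6) → sum 31
(0, 14, 6, -4) → sum 16
(14, 6, -4, 13) → sum 29
(6, -4, 13, 10) → sum 25
(-4, 13, 10, 9) → sum 28
(13, 10, 9, -5) → sum 27
(10, 9, -5, 6) → sum 20
(9, -5, 6, 5) → sum 15
(-5, 6, 5, -8) → sum -2
Least of these is -3.

-3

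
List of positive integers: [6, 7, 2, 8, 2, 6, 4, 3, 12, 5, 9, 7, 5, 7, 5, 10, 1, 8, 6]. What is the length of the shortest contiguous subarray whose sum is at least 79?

13

Extend right; whenever the sum reaches 79, record the length and shrink from the left:
add 6: running sum 6 < 79
add 7: running sum 13 < 79
add 2: running sum 15 < 79
add 8: running sum 23 < 79
add 2: running sum 25 < 79
add 6: running sum 31 < 79
add 4: running sum 35 < 79
add 3: running sum 38 < 79
add 12: running sum 50 < 79
add 5: running sum 55 < 79
add 9: running sum 64 < 79
add 7: running sum 71 < 79
add 5: running sum 76 < 79
add 7: shortest ending here [6, 7, 2, 8, 2, 6, 4, 3, 12, 5, 9, 7, 5, 7] sum 83, len 14
add 5: shortest ending here [7, 2, 8, 2, 6, 4, 3, 12, 5, 9, 7, 5, 7, 5] sum 82, len 14
add 10: shortest ending here [8, 2, 6, 4, 3, 12, 5, 9, 7, 5, 7, 5, 10] sum 83, len 13
add 1: shortest ending here [8, 2, 6, 4, 3, 12, 5, 9, 7, 5, 7, 5, 10, 1] sum 84, len 14
add 8: shortest ending here [6, 4, 3, 12, 5, 9, 7, 5, 7, 5, 10, 1, 8] sum 82, len 13
add 6: shortest ending here [4, 3, 12, 5, 9, 7, 5, 7, 5, 10, 1, 8, 6] sum 82, len 13
Shortest qualifying length: 13.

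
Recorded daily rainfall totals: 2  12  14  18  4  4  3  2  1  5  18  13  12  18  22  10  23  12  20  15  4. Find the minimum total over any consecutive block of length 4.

10

(2, 12, 14, 18) → sum 46
(12, 14, 18, 4) → sum 48
(14, 18, 4, 4) → sum 40
(18, 4, 4, 3) → sum 29
(4, 4, 3, 2) → sum 13
(4, 3, 2, 1) → sum 10
(3, 2, 1, 5) → sum 11
(2, 1, 5, 18) → sum 26
(1, 5, 18, 13) → sum 37
(5, 18, 13, 12) → sum 48
(18, 13, 12, 18) → sum 61
(13, 12, 18, 22) → sum 65
(12, 18, 22, 10) → sum 62
(18, 22, 10, 23) → sum 73
(22, 10, 23, 12) → sum 67
(10, 23, 12, 20) → sum 65
(23, 12, 20, 15) → sum 70
(12, 20, 15, 4) → sum 51
Minimum of these is 10.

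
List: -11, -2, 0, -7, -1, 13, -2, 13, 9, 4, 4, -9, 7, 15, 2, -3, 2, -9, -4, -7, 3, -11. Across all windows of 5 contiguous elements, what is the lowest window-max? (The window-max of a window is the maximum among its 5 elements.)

Each size-5 window and its max:
(-11, -2, 0, -7, -1) → max 0
(-2, 0, -7, -1, 13) → max 13
(0, -7, -1, 13, -2) → max 13
(-7, -1, 13, -2, 13) → max 13
(-1, 13, -2, 13, 9) → max 13
(13, -2, 13, 9, 4) → max 13
(-2, 13, 9, 4, 4) → max 13
(13, 9, 4, 4, -9) → max 13
(9, 4, 4, -9, 7) → max 9
(4, 4, -9, 7, 15) → max 15
(4, -9, 7, 15, 2) → max 15
(-9, 7, 15, 2, -3) → max 15
(7, 15, 2, -3, 2) → max 15
(15, 2, -3, 2, -9) → max 15
(2, -3, 2, -9, -4) → max 2
(-3, 2, -9, -4, -7) → max 2
(2, -9, -4, -7, 3) → max 3
(-9, -4, -7, 3, -11) → max 3
Lowest of these is 0.

0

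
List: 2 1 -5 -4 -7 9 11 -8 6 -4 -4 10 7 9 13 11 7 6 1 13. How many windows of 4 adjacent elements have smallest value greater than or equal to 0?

6

[2, 1, -5, -4] → min -5
[1, -5, -4, -7] → min -7
[-5, -4, -7, 9] → min -7
[-4, -7, 9, 11] → min -7
[-7, 9, 11, -8] → min -8
[9, 11, -8, 6] → min -8
[11, -8, 6, -4] → min -8
[-8, 6, -4, -4] → min -8
[6, -4, -4, 10] → min -4
[-4, -4, 10, 7] → min -4
[-4, 10, 7, 9] → min -4
[10, 7, 9, 13] → min 7  ≥ 0 ✓
[7, 9, 13, 11] → min 7  ≥ 0 ✓
[9, 13, 11, 7] → min 7  ≥ 0 ✓
[13, 11, 7, 6] → min 6  ≥ 0 ✓
[11, 7, 6, 1] → min 1  ≥ 0 ✓
[7, 6, 1, 13] → min 1  ≥ 0 ✓
6 windows satisfy the condition.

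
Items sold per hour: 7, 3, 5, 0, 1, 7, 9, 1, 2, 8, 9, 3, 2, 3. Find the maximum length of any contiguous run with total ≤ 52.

12

Extend to the right; shrink from the left whenever the sum exceeds 52:
add 7: [7] sum 7, len 1
add 3: [7, 3] sum 10, len 2
add 5: [7, 3, 5] sum 15, len 3
add 0: [7, 3, 5, 0] sum 15, len 4
add 1: [7, 3, 5, 0, 1] sum 16, len 5
add 7: [7, 3, 5, 0, 1, 7] sum 23, len 6
add 9: [7, 3, 5, 0, 1, 7, 9] sum 32, len 7
add 1: [7, 3, 5, 0, 1, 7, 9, 1] sum 33, len 8
add 2: [7, 3, 5, 0, 1, 7, 9, 1, 2] sum 35, len 9
add 8: [7, 3, 5, 0, 1, 7, 9, 1, 2, 8] sum 43, len 10
add 9: [7, 3, 5, 0, 1, 7, 9, 1, 2, 8, 9] sum 52, len 11
add 3: [3, 5, 0, 1, 7, 9, 1, 2, 8, 9, 3] sum 48, len 11
add 2: [3, 5, 0, 1, 7, 9, 1, 2, 8, 9, 3, 2] sum 50, len 12
add 3: [5, 0, 1, 7, 9, 1, 2, 8, 9, 3, 2, 3] sum 50, len 12
Longest length seen: 12.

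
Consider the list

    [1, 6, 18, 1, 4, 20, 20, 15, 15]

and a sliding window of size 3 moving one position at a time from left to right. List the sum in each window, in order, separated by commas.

25, 25, 23, 25, 44, 55, 50

1 6 18 → sum 25
6 18 1 → sum 25
18 1 4 → sum 23
1 4 20 → sum 25
4 20 20 → sum 44
20 20 15 → sum 55
20 15 15 → sum 50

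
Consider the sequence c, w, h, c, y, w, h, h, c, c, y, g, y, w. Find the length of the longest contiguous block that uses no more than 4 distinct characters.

11

Extend right; when distinct count exceeds 4, shrink from the left:
[c] 1 distinct, len 1
[c, w] 2 distinct, len 2
[c, w, h] 3 distinct, len 3
[c, w, h, c] 3 distinct, len 4
[c, w, h, c, y] 4 distinct, len 5
[c, w, h, c, y, w] 4 distinct, len 6
[c, w, h, c, y, w, h] 4 distinct, len 7
[c, w, h, c, y, w, h, h] 4 distinct, len 8
[c, w, h, c, y, w, h, h, c] 4 distinct, len 9
[c, w, h, c, y, w, h, h, c, c] 4 distinct, len 10
[c, w, h, c, y, w, h, h, c, c, y] 4 distinct, len 11
[h, h, c, c, y, g] 4 distinct, len 6
[h, h, c, c, y, g, y] 4 distinct, len 7
[c, c, y, g, y, w] 4 distinct, len 6
Longest length with ≤4 distinct: 11.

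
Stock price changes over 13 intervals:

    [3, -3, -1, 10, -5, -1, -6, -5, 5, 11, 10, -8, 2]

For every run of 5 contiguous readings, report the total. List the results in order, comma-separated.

Sliding a size-5 window across the 13 values:
3 -3 -1 10 -5 → sum 4
-3 -1 10 -5 -1 → sum 0
-1 10 -5 -1 -6 → sum -3
10 -5 -1 -6 -5 → sum -7
-5 -1 -6 -5 5 → sum -12
-1 -6 -5 5 11 → sum 4
-6 -5 5 11 10 → sum 15
-5 5 11 10 -8 → sum 13
5 11 10 -8 2 → sum 20

4, 0, -3, -7, -12, 4, 15, 13, 20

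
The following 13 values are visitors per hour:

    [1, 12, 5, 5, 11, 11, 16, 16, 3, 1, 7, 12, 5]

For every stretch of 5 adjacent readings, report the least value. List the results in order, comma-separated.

(1, 12, 5, 5, 11) → min 1
(12, 5, 5, 11, 11) → min 5
(5, 5, 11, 11, 16) → min 5
(5, 11, 11, 16, 16) → min 5
(11, 11, 16, 16, 3) → min 3
(11, 16, 16, 3, 1) → min 1
(16, 16, 3, 1, 7) → min 1
(16, 3, 1, 7, 12) → min 1
(3, 1, 7, 12, 5) → min 1

1, 5, 5, 5, 3, 1, 1, 1, 1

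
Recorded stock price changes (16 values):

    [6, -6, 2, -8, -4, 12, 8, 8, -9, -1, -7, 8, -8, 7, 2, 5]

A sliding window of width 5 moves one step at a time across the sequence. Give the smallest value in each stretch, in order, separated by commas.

-8, -8, -8, -8, -9, -9, -9, -9, -9, -8, -8, -8

[6, -6, 2, -8, -4] → min -8
[-6, 2, -8, -4, 12] → min -8
[2, -8, -4, 12, 8] → min -8
[-8, -4, 12, 8, 8] → min -8
[-4, 12, 8, 8, -9] → min -9
[12, 8, 8, -9, -1] → min -9
[8, 8, -9, -1, -7] → min -9
[8, -9, -1, -7, 8] → min -9
[-9, -1, -7, 8, -8] → min -9
[-1, -7, 8, -8, 7] → min -8
[-7, 8, -8, 7, 2] → min -8
[8, -8, 7, 2, 5] → min -8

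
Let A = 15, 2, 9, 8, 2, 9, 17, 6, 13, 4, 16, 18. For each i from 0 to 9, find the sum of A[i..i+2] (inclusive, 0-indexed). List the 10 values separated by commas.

Sliding a size-3 window across the 12 values:
[15, 2, 9] → sum 26
[2, 9, 8] → sum 19
[9, 8, 2] → sum 19
[8, 2, 9] → sum 19
[2, 9, 17] → sum 28
[9, 17, 6] → sum 32
[17, 6, 13] → sum 36
[6, 13, 4] → sum 23
[13, 4, 16] → sum 33
[4, 16, 18] → sum 38

26, 19, 19, 19, 28, 32, 36, 23, 33, 38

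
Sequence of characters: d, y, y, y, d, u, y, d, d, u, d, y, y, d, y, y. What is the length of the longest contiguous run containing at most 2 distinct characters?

Extend right; when distinct count exceeds 2, shrink from the left:
add d: window [d] (1 distinct), len 1
add y: window [d, y] (2 distinct), len 2
add y: window [d, y, y] (2 distinct), len 3
add y: window [d, y, y, y] (2 distinct), len 4
add d: window [d, y, y, y, d] (2 distinct), len 5
add u: window [d, u] (2 distinct), len 2
add y: window [u, y] (2 distinct), len 2
add d: window [y, d] (2 distinct), len 2
add d: window [y, d, d] (2 distinct), len 3
add u: window [d, d, u] (2 distinct), len 3
add d: window [d, d, u, d] (2 distinct), len 4
add y: window [d, y] (2 distinct), len 2
add y: window [d, y, y] (2 distinct), len 3
add d: window [d, y, y, d] (2 distinct), len 4
add y: window [d, y, y, d, y] (2 distinct), len 5
add y: window [d, y, y, d, y, y] (2 distinct), len 6
Longest length with ≤2 distinct: 6.

6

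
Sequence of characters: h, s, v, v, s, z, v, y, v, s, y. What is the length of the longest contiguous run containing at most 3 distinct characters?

6

[h] 1 distinct, len 1
[h, s] 2 distinct, len 2
[h, s, v] 3 distinct, len 3
[h, s, v, v] 3 distinct, len 4
[h, s, v, v, s] 3 distinct, len 5
[s, v, v, s, z] 3 distinct, len 5
[s, v, v, s, z, v] 3 distinct, len 6
[z, v, y] 3 distinct, len 3
[z, v, y, v] 3 distinct, len 4
[v, y, v, s] 3 distinct, len 4
[v, y, v, s, y] 3 distinct, len 5
Longest length with ≤3 distinct: 6.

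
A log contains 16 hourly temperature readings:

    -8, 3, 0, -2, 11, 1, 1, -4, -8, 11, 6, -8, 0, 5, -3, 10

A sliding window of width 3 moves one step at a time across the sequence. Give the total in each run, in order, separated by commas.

-5, 1, 9, 10, 13, -2, -11, -1, 9, 9, -2, -3, 2, 12

(-8, 3, 0) → sum -5
(3, 0, -2) → sum 1
(0, -2, 11) → sum 9
(-2, 11, 1) → sum 10
(11, 1, 1) → sum 13
(1, 1, -4) → sum -2
(1, -4, -8) → sum -11
(-4, -8, 11) → sum -1
(-8, 11, 6) → sum 9
(11, 6, -8) → sum 9
(6, -8, 0) → sum -2
(-8, 0, 5) → sum -3
(0, 5, -3) → sum 2
(5, -3, 10) → sum 12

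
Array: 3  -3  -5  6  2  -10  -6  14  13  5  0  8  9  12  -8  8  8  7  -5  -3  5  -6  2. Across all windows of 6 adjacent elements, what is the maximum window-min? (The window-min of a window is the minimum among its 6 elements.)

0

[3, -3, -5, 6, 2, -10] → min -10
[-3, -5, 6, 2, -10, -6] → min -10
[-5, 6, 2, -10, -6, 14] → min -10
[6, 2, -10, -6, 14, 13] → min -10
[2, -10, -6, 14, 13, 5] → min -10
[-10, -6, 14, 13, 5, 0] → min -10
[-6, 14, 13, 5, 0, 8] → min -6
[14, 13, 5, 0, 8, 9] → min 0
[13, 5, 0, 8, 9, 12] → min 0
[5, 0, 8, 9, 12, -8] → min -8
[0, 8, 9, 12, -8, 8] → min -8
[8, 9, 12, -8, 8, 8] → min -8
[9, 12, -8, 8, 8, 7] → min -8
[12, -8, 8, 8, 7, -5] → min -8
[-8, 8, 8, 7, -5, -3] → min -8
[8, 8, 7, -5, -3, 5] → min -5
[8, 7, -5, -3, 5, -6] → min -6
[7, -5, -3, 5, -6, 2] → min -6
Maximum of these is 0.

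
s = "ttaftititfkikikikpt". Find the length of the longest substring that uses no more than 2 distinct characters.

Extend right; when distinct count exceeds 2, shrink from the left:
add t: window [t] (1 distinct), len 1
add t: window [t, t] (1 distinct), len 2
add a: window [t, t, a] (2 distinct), len 3
add f: window [a, f] (2 distinct), len 2
add t: window [f, t] (2 distinct), len 2
add i: window [t, i] (2 distinct), len 2
add t: window [t, i, t] (2 distinct), len 3
add i: window [t, i, t, i] (2 distinct), len 4
add t: window [t, i, t, i, t] (2 distinct), len 5
add f: window [t, f] (2 distinct), len 2
add k: window [f, k] (2 distinct), len 2
add i: window [k, i] (2 distinct), len 2
add k: window [k, i, k] (2 distinct), len 3
add i: window [k, i, k, i] (2 distinct), len 4
add k: window [k, i, k, i, k] (2 distinct), len 5
add i: window [k, i, k, i, k, i] (2 distinct), len 6
add k: window [k, i, k, i, k, i, k] (2 distinct), len 7
add p: window [k, p] (2 distinct), len 2
add t: window [p, t] (2 distinct), len 2
Longest length with ≤2 distinct: 7.

7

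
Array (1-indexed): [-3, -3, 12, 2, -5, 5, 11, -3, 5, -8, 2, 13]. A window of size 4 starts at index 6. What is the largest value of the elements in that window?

Elements at indices 6..9: 5, 11, -3, 5
max(5, 11, -3, 5) = 11

11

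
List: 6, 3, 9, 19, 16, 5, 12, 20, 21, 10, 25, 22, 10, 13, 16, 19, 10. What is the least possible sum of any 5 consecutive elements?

Each size-5 window and its sum:
(6, 3, 9, 19, 16) → sum 53
(3, 9, 19, 16, 5) → sum 52
(9, 19, 16, 5, 12) → sum 61
(19, 16, 5, 12, 20) → sum 72
(16, 5, 12, 20, 21) → sum 74
(5, 12, 20, 21, 10) → sum 68
(12, 20, 21, 10, 25) → sum 88
(20, 21, 10, 25, 22) → sum 98
(21, 10, 25, 22, 10) → sum 88
(10, 25, 22, 10, 13) → sum 80
(25, 22, 10, 13, 16) → sum 86
(22, 10, 13, 16, 19) → sum 80
(10, 13, 16, 19, 10) → sum 68
Least of these is 52.

52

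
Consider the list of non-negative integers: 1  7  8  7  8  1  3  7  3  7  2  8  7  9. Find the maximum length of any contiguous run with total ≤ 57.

add 1: [1] sum 1, len 1
add 7: [1, 7] sum 8, len 2
add 8: [1, 7, 8] sum 16, len 3
add 7: [1, 7, 8, 7] sum 23, len 4
add 8: [1, 7, 8, 7, 8] sum 31, len 5
add 1: [1, 7, 8, 7, 8, 1] sum 32, len 6
add 3: [1, 7, 8, 7, 8, 1, 3] sum 35, len 7
add 7: [1, 7, 8, 7, 8, 1, 3, 7] sum 42, len 8
add 3: [1, 7, 8, 7, 8, 1, 3, 7, 3] sum 45, len 9
add 7: [1, 7, 8, 7, 8, 1, 3, 7, 3, 7] sum 52, len 10
add 2: [1, 7, 8, 7, 8, 1, 3, 7, 3, 7, 2] sum 54, len 11
add 8: [8, 7, 8, 1, 3, 7, 3, 7, 2, 8] sum 54, len 10
add 7: [7, 8, 1, 3, 7, 3, 7, 2, 8, 7] sum 53, len 10
add 9: [8, 1, 3, 7, 3, 7, 2, 8, 7, 9] sum 55, len 10
Longest length seen: 11.

11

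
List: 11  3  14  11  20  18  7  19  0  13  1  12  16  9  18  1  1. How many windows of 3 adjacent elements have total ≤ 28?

7

[11, 3, 14] → sum 28  ≤ 28 ✓
[3, 14, 11] → sum 28  ≤ 28 ✓
[14, 11, 20] → sum 45
[11, 20, 18] → sum 49
[20, 18, 7] → sum 45
[18, 7, 19] → sum 44
[7, 19, 0] → sum 26  ≤ 28 ✓
[19, 0, 13] → sum 32
[0, 13, 1] → sum 14  ≤ 28 ✓
[13, 1, 12] → sum 26  ≤ 28 ✓
[1, 12, 16] → sum 29
[12, 16, 9] → sum 37
[16, 9, 18] → sum 43
[9, 18, 1] → sum 28  ≤ 28 ✓
[18, 1, 1] → sum 20  ≤ 28 ✓
7 windows satisfy the condition.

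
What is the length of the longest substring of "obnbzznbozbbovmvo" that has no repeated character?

add o: [o] len 1
add b: [o, b] len 2
add n: [o, b, n] len 3
add b (repeat b, move left end past it): [n, b] len 2
add z: [n, b, z] len 3
add z (repeat z, move left end past it): [z] len 1
add n: [z, n] len 2
add b: [z, n, b] len 3
add o: [z, n, b, o] len 4
add z (repeat z, move left end past it): [n, b, o, z] len 4
add b (repeat b, move left end past it): [o, z, b] len 3
add b (repeat b, move left end past it): [b] len 1
add o: [b, o] len 2
add v: [b, o, v] len 3
add m: [b, o, v, m] len 4
add v (repeat v, move left end past it): [m, v] len 2
add o: [m, v, o] len 3
Longest all-distinct length: 4.

4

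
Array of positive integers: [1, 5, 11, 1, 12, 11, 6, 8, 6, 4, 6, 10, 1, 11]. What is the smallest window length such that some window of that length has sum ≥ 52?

7

add 1: running sum 1 < 52
add 5: running sum 6 < 52
add 11: running sum 17 < 52
add 1: running sum 18 < 52
add 12: running sum 30 < 52
add 11: running sum 41 < 52
add 6: running sum 47 < 52
end 7: [5, 11, 1, 12, 11, 6, 8] sum 54, len 7
end 8: [11, 1, 12, 11, 6, 8, 6] sum 55, len 7
end 9: [11, 1, 12, 11, 6, 8, 6, 4] sum 59, len 8
end 10: [12, 11, 6, 8, 6, 4, 6] sum 53, len 7
end 11: [12, 11, 6, 8, 6, 4, 6, 10] sum 63, len 8
end 12: [11, 6, 8, 6, 4, 6, 10, 1] sum 52, len 8
end 13: [6, 8, 6, 4, 6, 10, 1, 11] sum 52, len 8
Shortest qualifying length: 7.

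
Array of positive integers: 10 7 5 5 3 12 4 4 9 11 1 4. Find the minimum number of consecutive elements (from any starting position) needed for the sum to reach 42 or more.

add 10: running sum 10 < 42
add 7: running sum 17 < 42
add 5: running sum 22 < 42
add 5: running sum 27 < 42
add 3: running sum 30 < 42
end 5: [10, 7, 5, 5, 3, 12] sum 42, len 6
end 6: [10, 7, 5, 5, 3, 12, 4] sum 46, len 7
end 7: [10, 7, 5, 5, 3, 12, 4, 4] sum 50, len 8
end 8: [5, 5, 3, 12, 4, 4, 9] sum 42, len 7
end 9: [3, 12, 4, 4, 9, 11] sum 43, len 6
end 10: [3, 12, 4, 4, 9, 11, 1] sum 44, len 7
end 11: [12, 4, 4, 9, 11, 1, 4] sum 45, len 7
Shortest qualifying length: 6.

6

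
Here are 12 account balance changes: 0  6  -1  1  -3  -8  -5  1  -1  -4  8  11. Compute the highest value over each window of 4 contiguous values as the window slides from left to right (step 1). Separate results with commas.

Sliding a size-4 window across the 12 values:
(0, 6, -1, 1) → max 6
(6, -1, 1, -3) → max 6
(-1, 1, -3, -8) → max 1
(1, -3, -8, -5) → max 1
(-3, -8, -5, 1) → max 1
(-8, -5, 1, -1) → max 1
(-5, 1, -1, -4) → max 1
(1, -1, -4, 8) → max 8
(-1, -4, 8, 11) → max 11

6, 6, 1, 1, 1, 1, 1, 8, 11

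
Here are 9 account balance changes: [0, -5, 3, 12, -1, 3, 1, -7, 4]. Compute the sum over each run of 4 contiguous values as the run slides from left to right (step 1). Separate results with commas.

Sliding a size-4 window across the 9 values:
[0, -5, 3, 12] → sum 10
[-5, 3, 12, -1] → sum 9
[3, 12, -1, 3] → sum 17
[12, -1, 3, 1] → sum 15
[-1, 3, 1, -7] → sum -4
[3, 1, -7, 4] → sum 1

10, 9, 17, 15, -4, 1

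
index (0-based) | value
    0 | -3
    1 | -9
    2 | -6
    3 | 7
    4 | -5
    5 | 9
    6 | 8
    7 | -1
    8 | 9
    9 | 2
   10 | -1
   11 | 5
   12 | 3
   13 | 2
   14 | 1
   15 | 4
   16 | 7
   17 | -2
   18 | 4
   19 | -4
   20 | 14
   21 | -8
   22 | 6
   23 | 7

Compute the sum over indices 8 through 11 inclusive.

15

Elements at indices 8..11: 9, 2, -1, 5
sum(9, 2, -1, 5) = 15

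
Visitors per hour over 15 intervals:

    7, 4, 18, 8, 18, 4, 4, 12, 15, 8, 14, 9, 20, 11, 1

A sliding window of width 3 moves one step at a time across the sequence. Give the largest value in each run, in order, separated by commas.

(7, 4, 18) → max 18
(4, 18, 8) → max 18
(18, 8, 18) → max 18
(8, 18, 4) → max 18
(18, 4, 4) → max 18
(4, 4, 12) → max 12
(4, 12, 15) → max 15
(12, 15, 8) → max 15
(15, 8, 14) → max 15
(8, 14, 9) → max 14
(14, 9, 20) → max 20
(9, 20, 11) → max 20
(20, 11, 1) → max 20

18, 18, 18, 18, 18, 12, 15, 15, 15, 14, 20, 20, 20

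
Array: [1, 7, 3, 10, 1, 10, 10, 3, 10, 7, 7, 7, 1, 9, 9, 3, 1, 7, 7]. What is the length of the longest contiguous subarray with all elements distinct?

add 1: [1] len 1
add 7: [1, 7] len 2
add 3: [1, 7, 3] len 3
add 10: [1, 7, 3, 10] len 4
add 1 (repeat 1, move left end past it): [7, 3, 10, 1] len 4
add 10 (repeat 10, move left end past it): [1, 10] len 2
add 10 (repeat 10, move left end past it): [10] len 1
add 3: [10, 3] len 2
add 10 (repeat 10, move left end past it): [3, 10] len 2
add 7: [3, 10, 7] len 3
add 7 (repeat 7, move left end past it): [7] len 1
add 7 (repeat 7, move left end past it): [7] len 1
add 1: [7, 1] len 2
add 9: [7, 1, 9] len 3
add 9 (repeat 9, move left end past it): [9] len 1
add 3: [9, 3] len 2
add 1: [9, 3, 1] len 3
add 7: [9, 3, 1, 7] len 4
add 7 (repeat 7, move left end past it): [7] len 1
Longest all-distinct length: 4.

4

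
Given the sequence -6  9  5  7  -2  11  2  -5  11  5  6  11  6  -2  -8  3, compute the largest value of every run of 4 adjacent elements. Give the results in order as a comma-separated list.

[-6, 9, 5, 7] → max 9
[9, 5, 7, -2] → max 9
[5, 7, -2, 11] → max 11
[7, -2, 11, 2] → max 11
[-2, 11, 2, -5] → max 11
[11, 2, -5, 11] → max 11
[2, -5, 11, 5] → max 11
[-5, 11, 5, 6] → max 11
[11, 5, 6, 11] → max 11
[5, 6, 11, 6] → max 11
[6, 11, 6, -2] → max 11
[11, 6, -2, -8] → max 11
[6, -2, -8, 3] → max 6

9, 9, 11, 11, 11, 11, 11, 11, 11, 11, 11, 11, 6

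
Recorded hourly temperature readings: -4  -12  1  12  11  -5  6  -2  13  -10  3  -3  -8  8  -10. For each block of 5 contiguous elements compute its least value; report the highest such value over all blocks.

-5

(-4, -12, 1, 12, 11) → min -12
(-12, 1, 12, 11, -5) → min -12
(1, 12, 11, -5, 6) → min -5
(12, 11, -5, 6, -2) → min -5
(11, -5, 6, -2, 13) → min -5
(-5, 6, -2, 13, -10) → min -10
(6, -2, 13, -10, 3) → min -10
(-2, 13, -10, 3, -3) → min -10
(13, -10, 3, -3, -8) → min -10
(-10, 3, -3, -8, 8) → min -10
(3, -3, -8, 8, -10) → min -10
Highest of these is -5.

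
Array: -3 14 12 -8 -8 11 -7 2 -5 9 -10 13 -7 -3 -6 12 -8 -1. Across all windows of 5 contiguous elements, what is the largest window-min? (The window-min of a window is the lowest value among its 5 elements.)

Window mins for each of the 14 positions:
-3 14 12 -8 -8 → min -8
14 12 -8 -8 11 → min -8
12 -8 -8 11 -7 → min -8
-8 -8 11 -7 2 → min -8
-8 11 -7 2 -5 → min -8
11 -7 2 -5 9 → min -7
-7 2 -5 9 -10 → min -10
2 -5 9 -10 13 → min -10
-5 9 -10 13 -7 → min -10
9 -10 13 -7 -3 → min -10
-10 13 -7 -3 -6 → min -10
13 -7 -3 -6 12 → min -7
-7 -3 -6 12 -8 → min -8
-3 -6 12 -8 -1 → min -8
Largest of these is -7.

-7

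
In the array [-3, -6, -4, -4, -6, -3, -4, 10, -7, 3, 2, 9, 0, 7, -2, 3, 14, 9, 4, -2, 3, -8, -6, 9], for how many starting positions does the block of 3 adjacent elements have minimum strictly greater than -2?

5

[-3, -6, -4] → min -6
[-6, -4, -4] → min -6
[-4, -4, -6] → min -6
[-4, -6, -3] → min -6
[-6, -3, -4] → min -6
[-3, -4, 10] → min -4
[-4, 10, -7] → min -7
[10, -7, 3] → min -7
[-7, 3, 2] → min -7
[3, 2, 9] → min 2  > -2 ✓
[2, 9, 0] → min 0  > -2 ✓
[9, 0, 7] → min 0  > -2 ✓
[0, 7, -2] → min -2
[7, -2, 3] → min -2
[-2, 3, 14] → min -2
[3, 14, 9] → min 3  > -2 ✓
[14, 9, 4] → min 4  > -2 ✓
[9, 4, -2] → min -2
[4, -2, 3] → min -2
[-2, 3, -8] → min -8
[3, -8, -6] → min -8
[-8, -6, 9] → min -8
5 windows satisfy the condition.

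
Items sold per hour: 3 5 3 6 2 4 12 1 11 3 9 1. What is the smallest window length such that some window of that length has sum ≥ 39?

6

add 3: running sum 3 < 39
add 5: running sum 8 < 39
add 3: running sum 11 < 39
add 6: running sum 17 < 39
add 2: running sum 19 < 39
add 4: running sum 23 < 39
add 12: running sum 35 < 39
add 1: running sum 36 < 39
end 8: [3, 6, 2, 4, 12, 1, 11] sum 39, len 7
end 9: [6, 2, 4, 12, 1, 11, 3] sum 39, len 7
end 10: [4, 12, 1, 11, 3, 9] sum 40, len 6
end 11: [4, 12, 1, 11, 3, 9, 1] sum 41, len 7
Shortest qualifying length: 6.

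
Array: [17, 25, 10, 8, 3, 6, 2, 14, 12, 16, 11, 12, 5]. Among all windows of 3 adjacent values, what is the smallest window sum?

11

17 25 10 → sum 52
25 10 8 → sum 43
10 8 3 → sum 21
8 3 6 → sum 17
3 6 2 → sum 11
6 2 14 → sum 22
2 14 12 → sum 28
14 12 16 → sum 42
12 16 11 → sum 39
16 11 12 → sum 39
11 12 5 → sum 28
Smallest of these is 11.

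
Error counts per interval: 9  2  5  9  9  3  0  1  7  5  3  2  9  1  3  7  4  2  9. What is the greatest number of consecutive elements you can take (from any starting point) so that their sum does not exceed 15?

4

→ 9: sum 9, len 1
→ 2: sum 11, len 2
→ 5 (dropped 9): sum 7, len 2
→ 9 (dropped 2): sum 14, len 2
→ 9 (dropped 5, 9): sum 9, len 1
→ 3: sum 12, len 2
→ 0: sum 12, len 3
→ 1: sum 13, len 4
→ 7 (dropped 9): sum 11, len 4
→ 5 (dropped 3): sum 13, len 4
→ 3 (dropped 0, 1): sum 15, len 3
→ 2 (dropped 7): sum 10, len 3
→ 9 (dropped 5): sum 14, len 3
→ 1: sum 15, len 4
→ 3 (dropped 3): sum 15, len 4
→ 7 (dropped 2, 9): sum 11, len 3
→ 4: sum 15, len 4
→ 2 (dropped 1, 3): sum 13, len 3
→ 9 (dropped 7): sum 15, len 3
Longest length seen: 4.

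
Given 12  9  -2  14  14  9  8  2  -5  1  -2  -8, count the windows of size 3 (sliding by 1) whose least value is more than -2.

3

12 9 -2 → min -2
9 -2 14 → min -2
-2 14 14 → min -2
14 14 9 → min 9  > -2 ✓
14 9 8 → min 8  > -2 ✓
9 8 2 → min 2  > -2 ✓
8 2 -5 → min -5
2 -5 1 → min -5
-5 1 -2 → min -5
1 -2 -8 → min -8
3 windows satisfy the condition.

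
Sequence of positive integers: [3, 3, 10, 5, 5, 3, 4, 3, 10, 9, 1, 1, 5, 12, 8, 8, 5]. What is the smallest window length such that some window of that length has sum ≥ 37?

5

add 3: running sum 3 < 37
add 3: running sum 6 < 37
add 10: running sum 16 < 37
add 5: running sum 21 < 37
add 5: running sum 26 < 37
add 3: running sum 29 < 37
add 4: running sum 33 < 37
add 3: running sum 36 < 37
end 8: [10, 5, 5, 3, 4, 3, 10] sum 40, len 7
end 9: [5, 5, 3, 4, 3, 10, 9] sum 39, len 7
end 10: [5, 5, 3, 4, 3, 10, 9, 1] sum 40, len 8
end 11: [5, 5, 3, 4, 3, 10, 9, 1, 1] sum 41, len 9
end 12: [5, 3, 4, 3, 10, 9, 1, 1, 5] sum 41, len 9
end 13: [10, 9, 1, 1, 5, 12] sum 38, len 6
end 14: [10, 9, 1, 1, 5, 12, 8] sum 46, len 7
end 15: [9, 1, 1, 5, 12, 8, 8] sum 44, len 7
end 16: [5, 12, 8, 8, 5] sum 38, len 5
Shortest qualifying length: 5.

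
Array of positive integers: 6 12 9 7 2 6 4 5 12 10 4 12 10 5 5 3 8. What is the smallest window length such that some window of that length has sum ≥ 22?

add 6: running sum 6 < 22
add 12: running sum 18 < 22
add 9: shortest ending here [6, 12, 9] sum 27, len 3
add 7: shortest ending here [12, 9, 7] sum 28, len 3
add 2: shortest ending here [12, 9, 7, 2] sum 30, len 4
add 6: shortest ending here [9, 7, 2, 6] sum 24, len 4
add 4: shortest ending here [9, 7, 2, 6, 4] sum 28, len 5
add 5: shortest ending here [7, 2, 6, 4, 5] sum 24, len 5
add 12: shortest ending here [6, 4, 5, 12] sum 27, len 4
add 10: shortest ending here [12, 10] sum 22, len 2
add 4: shortest ending here [12, 10, 4] sum 26, len 3
add 12: shortest ending here [10, 4, 12] sum 26, len 3
add 10: shortest ending here [12, 10] sum 22, len 2
add 5: shortest ending here [12, 10, 5] sum 27, len 3
add 5: shortest ending here [12, 10, 5, 5] sum 32, len 4
add 3: shortest ending here [10, 5, 5, 3] sum 23, len 4
add 8: shortest ending here [10, 5, 5, 3, 8] sum 31, len 5
Shortest qualifying length: 2.

2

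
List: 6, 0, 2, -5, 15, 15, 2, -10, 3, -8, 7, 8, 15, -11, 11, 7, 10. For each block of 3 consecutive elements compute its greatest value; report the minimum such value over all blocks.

[6, 0, 2] → max 6
[0, 2, -5] → max 2
[2, -5, 15] → max 15
[-5, 15, 15] → max 15
[15, 15, 2] → max 15
[15, 2, -10] → max 15
[2, -10, 3] → max 3
[-10, 3, -8] → max 3
[3, -8, 7] → max 7
[-8, 7, 8] → max 8
[7, 8, 15] → max 15
[8, 15, -11] → max 15
[15, -11, 11] → max 15
[-11, 11, 7] → max 11
[11, 7, 10] → max 11
Minimum of these is 2.

2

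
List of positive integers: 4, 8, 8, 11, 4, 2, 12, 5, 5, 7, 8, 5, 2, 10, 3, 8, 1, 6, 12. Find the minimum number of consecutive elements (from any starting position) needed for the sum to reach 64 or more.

Extend right; whenever the sum reaches 64, record the length and shrink from the left:
add 4: running sum 4 < 64
add 8: running sum 12 < 64
add 8: running sum 20 < 64
add 11: running sum 31 < 64
add 4: running sum 35 < 64
add 2: running sum 37 < 64
add 12: running sum 49 < 64
add 5: running sum 54 < 64
add 5: running sum 59 < 64
add 7: shortest ending here [4, 8, 8, 11, 4, 2, 12, 5, 5, 7] sum 66, len 10
add 8: shortest ending here [8, 8, 11, 4, 2, 12, 5, 5, 7, 8] sum 70, len 10
add 5: shortest ending here [8, 11, 4, 2, 12, 5, 5, 7, 8, 5] sum 67, len 10
add 2: shortest ending here [8, 11, 4, 2, 12, 5, 5, 7, 8, 5, 2] sum 69, len 11
add 10: shortest ending here [11, 4, 2, 12, 5, 5, 7, 8, 5, 2, 10] sum 71, len 11
add 3: shortest ending here [11, 4, 2, 12, 5, 5, 7, 8, 5, 2, 10, 3] sum 74, len 12
add 8: shortest ending here [12, 5, 5, 7, 8, 5, 2, 10, 3, 8] sum 65, len 10
add 1: shortest ending here [12, 5, 5, 7, 8, 5, 2, 10, 3, 8, 1] sum 66, len 11
add 6: shortest ending here [12, 5, 5, 7, 8, 5, 2, 10, 3, 8, 1, 6] sum 72, len 12
add 12: shortest ending here [5, 7, 8, 5, 2, 10, 3, 8, 1, 6, 12] sum 67, len 11
Shortest qualifying length: 10.

10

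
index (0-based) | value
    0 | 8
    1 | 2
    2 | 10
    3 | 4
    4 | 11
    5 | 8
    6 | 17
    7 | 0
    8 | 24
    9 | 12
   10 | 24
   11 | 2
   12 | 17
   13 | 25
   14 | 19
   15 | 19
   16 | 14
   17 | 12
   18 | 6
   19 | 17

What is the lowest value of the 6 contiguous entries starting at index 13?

6

Elements at indices 13..18: 25, 19, 19, 14, 12, 6
min(25, 19, 19, 14, 12, 6) = 6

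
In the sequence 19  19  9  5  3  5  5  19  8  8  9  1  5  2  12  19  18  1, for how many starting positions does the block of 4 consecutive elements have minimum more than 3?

4

[19, 19, 9, 5] → min 5  > 3 ✓
[19, 9, 5, 3] → min 3
[9, 5, 3, 5] → min 3
[5, 3, 5, 5] → min 3
[3, 5, 5, 19] → min 3
[5, 5, 19, 8] → min 5  > 3 ✓
[5, 19, 8, 8] → min 5  > 3 ✓
[19, 8, 8, 9] → min 8  > 3 ✓
[8, 8, 9, 1] → min 1
[8, 9, 1, 5] → min 1
[9, 1, 5, 2] → min 1
[1, 5, 2, 12] → min 1
[5, 2, 12, 19] → min 2
[2, 12, 19, 18] → min 2
[12, 19, 18, 1] → min 1
4 windows satisfy the condition.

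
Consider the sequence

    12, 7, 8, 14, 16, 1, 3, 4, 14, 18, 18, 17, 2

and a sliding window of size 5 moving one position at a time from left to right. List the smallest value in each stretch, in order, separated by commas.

7, 1, 1, 1, 1, 1, 3, 4, 2

[12, 7, 8, 14, 16] → min 7
[7, 8, 14, 16, 1] → min 1
[8, 14, 16, 1, 3] → min 1
[14, 16, 1, 3, 4] → min 1
[16, 1, 3, 4, 14] → min 1
[1, 3, 4, 14, 18] → min 1
[3, 4, 14, 18, 18] → min 3
[4, 14, 18, 18, 17] → min 4
[14, 18, 18, 17, 2] → min 2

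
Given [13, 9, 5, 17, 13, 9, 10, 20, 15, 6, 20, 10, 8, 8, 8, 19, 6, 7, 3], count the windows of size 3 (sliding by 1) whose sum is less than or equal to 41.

13 9 5 → sum 27  ≤ 41 ✓
9 5 17 → sum 31  ≤ 41 ✓
5 17 13 → sum 35  ≤ 41 ✓
17 13 9 → sum 39  ≤ 41 ✓
13 9 10 → sum 32  ≤ 41 ✓
9 10 20 → sum 39  ≤ 41 ✓
10 20 15 → sum 45
20 15 6 → sum 41  ≤ 41 ✓
15 6 20 → sum 41  ≤ 41 ✓
6 20 10 → sum 36  ≤ 41 ✓
20 10 8 → sum 38  ≤ 41 ✓
10 8 8 → sum 26  ≤ 41 ✓
8 8 8 → sum 24  ≤ 41 ✓
8 8 19 → sum 35  ≤ 41 ✓
8 19 6 → sum 33  ≤ 41 ✓
19 6 7 → sum 32  ≤ 41 ✓
6 7 3 → sum 16  ≤ 41 ✓
16 windows satisfy the condition.

16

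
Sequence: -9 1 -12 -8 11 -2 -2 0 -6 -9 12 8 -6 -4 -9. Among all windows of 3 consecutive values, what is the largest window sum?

(-9, 1, -12) → sum -20
(1, -12, -8) → sum -19
(-12, -8, 11) → sum -9
(-8, 11, -2) → sum 1
(11, -2, -2) → sum 7
(-2, -2, 0) → sum -4
(-2, 0, -6) → sum -8
(0, -6, -9) → sum -15
(-6, -9, 12) → sum -3
(-9, 12, 8) → sum 11
(12, 8, -6) → sum 14
(8, -6, -4) → sum -2
(-6, -4, -9) → sum -19
Largest of these is 14.

14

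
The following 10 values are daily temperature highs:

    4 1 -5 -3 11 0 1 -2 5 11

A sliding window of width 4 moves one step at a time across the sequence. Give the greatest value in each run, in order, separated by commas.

4, 11, 11, 11, 11, 5, 11

4 1 -5 -3 → max 4
1 -5 -3 11 → max 11
-5 -3 11 0 → max 11
-3 11 0 1 → max 11
11 0 1 -2 → max 11
0 1 -2 5 → max 5
1 -2 5 11 → max 11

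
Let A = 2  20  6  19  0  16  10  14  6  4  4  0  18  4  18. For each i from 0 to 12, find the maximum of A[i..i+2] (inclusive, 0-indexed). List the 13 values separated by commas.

2 20 6 → max 20
20 6 19 → max 20
6 19 0 → max 19
19 0 16 → max 19
0 16 10 → max 16
16 10 14 → max 16
10 14 6 → max 14
14 6 4 → max 14
6 4 4 → max 6
4 4 0 → max 4
4 0 18 → max 18
0 18 4 → max 18
18 4 18 → max 18

20, 20, 19, 19, 16, 16, 14, 14, 6, 4, 18, 18, 18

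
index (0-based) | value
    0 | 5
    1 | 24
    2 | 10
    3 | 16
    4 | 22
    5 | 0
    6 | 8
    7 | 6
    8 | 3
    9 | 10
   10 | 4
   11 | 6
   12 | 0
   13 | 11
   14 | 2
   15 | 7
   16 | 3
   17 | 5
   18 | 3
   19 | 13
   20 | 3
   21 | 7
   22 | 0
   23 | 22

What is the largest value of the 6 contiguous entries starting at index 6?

10

Elements at indices 6..11: 8, 6, 3, 10, 4, 6
max(8, 6, 3, 10, 4, 6) = 10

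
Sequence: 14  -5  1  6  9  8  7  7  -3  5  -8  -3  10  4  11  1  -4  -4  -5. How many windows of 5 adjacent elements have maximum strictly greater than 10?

6

14 -5 1 6 9 → max 14  > 10 ✓
-5 1 6 9 8 → max 9
1 6 9 8 7 → max 9
6 9 8 7 7 → max 9
9 8 7 7 -3 → max 9
8 7 7 -3 5 → max 8
7 7 -3 5 -8 → max 7
7 -3 5 -8 -3 → max 7
-3 5 -8 -3 10 → max 10
5 -8 -3 10 4 → max 10
-8 -3 10 4 11 → max 11  > 10 ✓
-3 10 4 11 1 → max 11  > 10 ✓
10 4 11 1 -4 → max 11  > 10 ✓
4 11 1 -4 -4 → max 11  > 10 ✓
11 1 -4 -4 -5 → max 11  > 10 ✓
6 windows satisfy the condition.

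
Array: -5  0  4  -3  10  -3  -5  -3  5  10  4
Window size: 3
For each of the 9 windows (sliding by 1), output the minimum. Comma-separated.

-5 0 4 → min -5
0 4 -3 → min -3
4 -3 10 → min -3
-3 10 -3 → min -3
10 -3 -5 → min -5
-3 -5 -3 → min -5
-5 -3 5 → min -5
-3 5 10 → min -3
5 10 4 → min 4

-5, -3, -3, -3, -5, -5, -5, -3, 4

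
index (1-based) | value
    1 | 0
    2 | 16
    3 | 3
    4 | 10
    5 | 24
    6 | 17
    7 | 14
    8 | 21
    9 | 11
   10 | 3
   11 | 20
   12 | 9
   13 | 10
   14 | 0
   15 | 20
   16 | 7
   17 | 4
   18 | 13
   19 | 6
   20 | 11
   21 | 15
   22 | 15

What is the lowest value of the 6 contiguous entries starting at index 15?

Elements at indices 15..20: 20, 7, 4, 13, 6, 11
min(20, 7, 4, 13, 6, 11) = 4

4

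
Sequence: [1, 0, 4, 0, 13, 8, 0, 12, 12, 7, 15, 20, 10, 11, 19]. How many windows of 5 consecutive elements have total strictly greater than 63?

3

(1, 0, 4, 0, 13) → sum 18
(0, 4, 0, 13, 8) → sum 25
(4, 0, 13, 8, 0) → sum 25
(0, 13, 8, 0, 12) → sum 33
(13, 8, 0, 12, 12) → sum 45
(8, 0, 12, 12, 7) → sum 39
(0, 12, 12, 7, 15) → sum 46
(12, 12, 7, 15, 20) → sum 66  > 63 ✓
(12, 7, 15, 20, 10) → sum 64  > 63 ✓
(7, 15, 20, 10, 11) → sum 63
(15, 20, 10, 11, 19) → sum 75  > 63 ✓
3 windows satisfy the condition.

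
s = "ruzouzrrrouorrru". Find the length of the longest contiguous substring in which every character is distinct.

[r] len 1
[r, u] len 2
[r, u, z] len 3
[r, u, z, o] len 4
[z, o, u] len 3
[o, u, z] len 3
[o, u, z, r] len 4
[r] len 1
[r] len 1
[r, o] len 2
[r, o, u] len 3
[u, o] len 2
[u, o, r] len 3
[r] len 1
[r] len 1
[r, u] len 2
Longest all-distinct length: 4.

4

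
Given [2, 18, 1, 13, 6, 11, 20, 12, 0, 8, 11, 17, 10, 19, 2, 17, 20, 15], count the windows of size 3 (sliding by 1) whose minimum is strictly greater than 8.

2 18 1 → min 1
18 1 13 → min 1
1 13 6 → min 1
13 6 11 → min 6
6 11 20 → min 6
11 20 12 → min 11  > 8 ✓
20 12 0 → min 0
12 0 8 → min 0
0 8 11 → min 0
8 11 17 → min 8
11 17 10 → min 10  > 8 ✓
17 10 19 → min 10  > 8 ✓
10 19 2 → min 2
19 2 17 → min 2
2 17 20 → min 2
17 20 15 → min 15  > 8 ✓
4 windows satisfy the condition.

4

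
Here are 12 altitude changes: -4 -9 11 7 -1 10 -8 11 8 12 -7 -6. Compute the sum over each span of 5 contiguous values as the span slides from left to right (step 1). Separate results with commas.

(-4, -9, 11, 7, -1) → sum 4
(-9, 11, 7, -1, 10) → sum 18
(11, 7, -1, 10, -8) → sum 19
(7, -1, 10, -8, 11) → sum 19
(-1, 10, -8, 11, 8) → sum 20
(10, -8, 11, 8, 12) → sum 33
(-8, 11, 8, 12, -7) → sum 16
(11, 8, 12, -7, -6) → sum 18

4, 18, 19, 19, 20, 33, 16, 18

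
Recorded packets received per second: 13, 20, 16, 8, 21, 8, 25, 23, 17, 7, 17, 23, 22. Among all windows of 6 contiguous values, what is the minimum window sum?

[13, 20, 16, 8, 21, 8] → sum 86
[20, 16, 8, 21, 8, 25] → sum 98
[16, 8, 21, 8, 25, 23] → sum 101
[8, 21, 8, 25, 23, 17] → sum 102
[21, 8, 25, 23, 17, 7] → sum 101
[8, 25, 23, 17, 7, 17] → sum 97
[25, 23, 17, 7, 17, 23] → sum 112
[23, 17, 7, 17, 23, 22] → sum 109
Minimum of these is 86.

86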